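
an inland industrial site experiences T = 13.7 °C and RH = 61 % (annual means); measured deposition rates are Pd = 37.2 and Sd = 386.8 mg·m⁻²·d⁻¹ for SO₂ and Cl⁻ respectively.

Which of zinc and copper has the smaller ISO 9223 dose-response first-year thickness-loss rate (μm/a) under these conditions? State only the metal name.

copper

zinc: f(T) = -0.071·(T−10) [T>10 °C] = -0.2627
  Pd branch = 0.0129·Pd^0.44·e^(0.046·RH+f) = 0.8057 μm/a
  Sd branch = 0.0175·Sd^0.57·e^(0.008·RH+0.085·T) = 2.726 μm/a
  sum: 0.8057 + 2.726 → r_corr = 3.532 μm/a
copper: temperature factor f = -0.080·(3.7) = -0.2960
  Pd branch = 0.0053·Pd^0.26·e^(0.059·RH+f) = 0.3691 μm/a
  Sd branch = 0.01025·Sd^0.27·e^(0.036·RH+0.049·T) = 0.9007 μm/a
  sum: 0.3691 + 0.9007 → r_corr = 1.27 μm/a
Ordering by μm/a: zinc (3.53) > copper (1.27)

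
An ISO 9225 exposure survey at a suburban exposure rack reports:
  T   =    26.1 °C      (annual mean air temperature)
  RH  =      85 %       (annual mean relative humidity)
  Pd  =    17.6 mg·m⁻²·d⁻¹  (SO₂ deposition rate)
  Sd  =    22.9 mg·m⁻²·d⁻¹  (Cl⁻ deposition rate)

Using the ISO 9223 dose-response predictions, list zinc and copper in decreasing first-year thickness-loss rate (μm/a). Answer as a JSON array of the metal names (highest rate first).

["zinc", "copper"]

zinc: T>10 °C ⇒ hinge -0.071·(26.1−10) = -1.1431
  sulphur-dioxide contribution → 0.7249 μm/a
  chloride contribution → 1.892 μm/a
  ⇒ r_corr(zinc) = 2.617 μm/a
copper: T>10 °C ⇒ hinge -0.080·(26.1−10) = -1.2880
  sulphur-dioxide contribution → 0.4642 μm/a
  chloride contribution → 1.829 μm/a
  ⇒ r_corr(copper) = 2.293 μm/a
Ordering by μm/a: zinc (2.62) > copper (2.29)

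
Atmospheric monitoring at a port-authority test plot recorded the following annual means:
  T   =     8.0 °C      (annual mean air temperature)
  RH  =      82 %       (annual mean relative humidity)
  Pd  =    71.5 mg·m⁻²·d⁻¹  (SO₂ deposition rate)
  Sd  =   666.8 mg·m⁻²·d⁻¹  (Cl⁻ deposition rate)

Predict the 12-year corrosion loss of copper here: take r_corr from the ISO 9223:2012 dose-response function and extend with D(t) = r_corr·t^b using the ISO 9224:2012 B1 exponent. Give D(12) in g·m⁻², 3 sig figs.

D(12) = 153 g·m⁻²

copper: temperature factor f = +0.126·(-2.0) = -0.2520
  SO₂ term: 0.0053·71.5^0.26·exp(0.059·82-0.2520) = 1.578
  Sd branch = 0.01025·Sd^0.27·e^(0.036·RH+0.049·T) = 1.681 μm/a
  r_corr = 1.578 + 1.681 = 3.259 μm/a
ISO 9224: D(t) = r_corr · t^b with b = 0.667 (copper, B1)
  D(12) = 3.259 × 12^0.667 = 3.259 × 5.246 = 17.09 μm
  Mass loss = 17.09 μm × 8.96 g/cm³ = 153.2 g·m⁻²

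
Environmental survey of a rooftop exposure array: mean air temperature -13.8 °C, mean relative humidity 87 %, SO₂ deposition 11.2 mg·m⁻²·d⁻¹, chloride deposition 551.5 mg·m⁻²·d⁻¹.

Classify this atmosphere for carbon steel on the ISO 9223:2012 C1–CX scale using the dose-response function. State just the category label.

carbon steel: temperature factor f = +0.150·(-23.8) = -3.5700
  Pd branch = 1.77·Pd^0.52·e^(0.02·RH+f) = 0.9973 μm/a
  Cl⁻ term: 0.102·551.5^0.62·exp(0.033·87+0.04·-13.8) = 51.94
  r_corr = 0.9973 + 51.94 = 52.94 μm/a
ISO 9223 Table 2 (carbon steel): 50 < 52.9 ≤ 80 μm/a ⇒ C4

C4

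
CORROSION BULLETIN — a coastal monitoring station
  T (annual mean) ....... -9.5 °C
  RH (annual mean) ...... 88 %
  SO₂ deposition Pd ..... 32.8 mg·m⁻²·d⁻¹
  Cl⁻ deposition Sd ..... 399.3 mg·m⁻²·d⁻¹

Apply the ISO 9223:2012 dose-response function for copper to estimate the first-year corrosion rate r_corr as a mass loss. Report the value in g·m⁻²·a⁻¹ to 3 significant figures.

copper: T≤10 °C ⇒ hinge +0.126·(-9.5−10) = -2.4570
  sulphur-dioxide contribution → 0.2024 μm/a
  chloride contribution → 0.7705 μm/a
  ⇒ r_corr(copper) = 0.9729 μm/a
Convert to mass loss: 0.9729 μm/a × 8.96 g/cm³ = 8.717 g·m⁻²·a⁻¹

r_corr = 8.72 g·m⁻²·a⁻¹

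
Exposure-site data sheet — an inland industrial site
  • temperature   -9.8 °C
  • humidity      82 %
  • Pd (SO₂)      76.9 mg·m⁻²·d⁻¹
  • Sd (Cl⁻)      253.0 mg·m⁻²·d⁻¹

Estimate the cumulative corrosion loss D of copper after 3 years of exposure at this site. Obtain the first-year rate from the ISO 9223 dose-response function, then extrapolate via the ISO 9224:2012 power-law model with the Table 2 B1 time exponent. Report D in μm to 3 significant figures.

D(3) = 1.48 μm

copper: temperature factor f = +0.126·(-19.8) = -2.4948
  SO₂ term: 0.0053·76.9^0.26·exp(0.059·82-2.4948) = 0.1707
  Cl⁻ term: 0.01025·253.0^0.27·exp(0.036·82+0.049·-9.8) = 0.5408
  r_corr = 0.1707 + 0.5408 = 0.7115 μm/a
Power-law: D(3) = r_corr · 3^0.667
  D(3) = 0.7115 × 3^0.667 = 0.7115 × 2.081 = 1.481 μm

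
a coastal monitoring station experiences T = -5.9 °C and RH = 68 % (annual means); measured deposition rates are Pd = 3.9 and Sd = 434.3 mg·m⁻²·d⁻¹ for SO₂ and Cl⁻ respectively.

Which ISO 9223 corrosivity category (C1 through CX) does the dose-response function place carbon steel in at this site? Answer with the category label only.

C3

carbon steel: temperature factor f = +0.150·(-15.9) = -2.3850
  SO₂ term: 1.77·3.9^0.52·exp(0.02·68-2.3850) = 1.289
  Sd branch = 0.102·Sd^0.62·e^(0.033·RH+0.04·T) = 32.82 μm/a
  sum: 1.289 + 32.82 → r_corr = 34.11 μm/a
34.1 μm/a falls in (25, 50] for carbon steel → category C3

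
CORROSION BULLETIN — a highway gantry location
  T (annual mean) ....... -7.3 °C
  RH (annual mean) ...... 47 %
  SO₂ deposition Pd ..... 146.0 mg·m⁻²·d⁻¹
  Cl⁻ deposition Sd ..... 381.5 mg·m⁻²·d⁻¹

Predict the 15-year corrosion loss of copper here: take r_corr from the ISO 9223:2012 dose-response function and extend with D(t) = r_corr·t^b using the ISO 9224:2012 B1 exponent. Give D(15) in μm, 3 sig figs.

D(15) = 1.39 μm

copper: temperature factor f = +0.126·(-17.3) = -2.1798
  Pd branch = 0.0053·Pd^0.26·e^(0.059·RH+f) = 0.03505 μm/a
  Cl⁻ term: 0.01025·381.5^0.27·exp(0.036·47+0.049·-7.3) = 0.1937
  sum: 0.03505 + 0.1937 → r_corr = 0.2288 μm/a
Power-law: D(15) = r_corr · 15^0.667
  D(15) = 0.2288 × 15^0.667 = 0.2288 × 6.088 = 1.393 μm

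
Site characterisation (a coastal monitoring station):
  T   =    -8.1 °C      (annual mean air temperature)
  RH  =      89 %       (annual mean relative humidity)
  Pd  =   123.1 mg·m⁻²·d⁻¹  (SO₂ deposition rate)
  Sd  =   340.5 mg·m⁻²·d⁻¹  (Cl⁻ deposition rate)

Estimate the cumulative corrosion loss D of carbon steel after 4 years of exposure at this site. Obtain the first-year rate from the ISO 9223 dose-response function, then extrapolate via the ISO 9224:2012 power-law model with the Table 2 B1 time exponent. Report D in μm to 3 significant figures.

carbon steel: temperature factor f = +0.150·(-18.1) = -2.7150
  SO₂ term: 1.77·123.1^0.52·exp(0.02·89-2.7150) = 8.489
  Sd branch = 0.102·Sd^0.62·e^(0.033·RH+0.04·T) = 51.68 μm/a
  r_corr = 8.489 + 51.68 = 60.17 μm/a
Power-law: D(4) = r_corr · 4^0.523
  D(4) = 60.17 × 4^0.523 = 60.17 × 2.065 = 124.2 μm

D(4) = 124 μm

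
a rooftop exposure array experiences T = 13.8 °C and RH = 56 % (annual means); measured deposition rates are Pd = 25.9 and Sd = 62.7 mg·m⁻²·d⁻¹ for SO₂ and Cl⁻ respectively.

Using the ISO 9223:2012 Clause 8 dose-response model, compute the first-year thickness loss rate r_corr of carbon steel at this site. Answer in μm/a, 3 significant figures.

carbon steel: T>10 °C ⇒ hinge -0.054·(13.8−10) = -0.2052
  SO₂ term: 1.77·25.9^0.52·exp(0.02·56-0.2052) = 24
  Cl⁻ term: 0.102·62.7^0.62·exp(0.033·56+0.04·13.8) = 14.63
  r_corr = 24 + 14.63 = 38.63 μm/a

r_corr = 38.6 μm/a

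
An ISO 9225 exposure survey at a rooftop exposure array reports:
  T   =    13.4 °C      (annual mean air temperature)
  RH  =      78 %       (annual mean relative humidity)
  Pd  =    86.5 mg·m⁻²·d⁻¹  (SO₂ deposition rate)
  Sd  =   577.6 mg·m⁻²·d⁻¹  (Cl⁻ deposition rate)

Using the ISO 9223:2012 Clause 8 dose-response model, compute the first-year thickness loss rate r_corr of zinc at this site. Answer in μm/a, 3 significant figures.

r_corr = 6.43 μm/a

zinc: T>10 °C ⇒ hinge -0.071·(13.4−10) = -0.2414
  sulphur-dioxide contribution → 2.608 μm/a
  chloride contribution → 3.827 μm/a
  ⇒ r_corr(zinc) = 6.435 μm/a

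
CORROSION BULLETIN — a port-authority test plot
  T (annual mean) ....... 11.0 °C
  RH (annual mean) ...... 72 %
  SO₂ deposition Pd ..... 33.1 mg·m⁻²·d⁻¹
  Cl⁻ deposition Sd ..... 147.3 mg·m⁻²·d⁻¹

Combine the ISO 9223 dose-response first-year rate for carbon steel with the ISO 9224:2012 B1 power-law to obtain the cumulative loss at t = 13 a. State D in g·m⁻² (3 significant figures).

carbon steel: T>10 °C ⇒ hinge -0.054·(11.0−10) = -0.0540
  SO₂ term: 1.77·33.1^0.52·exp(0.02·72-0.0540) = 43.67
  Cl⁻ term: 0.102·147.3^0.62·exp(0.033·72+0.04·11.0) = 37.66
  sum: 43.67 + 37.66 → r_corr = 81.33 μm/a
Power-law: D(13) = r_corr · 13^0.523
  D(13) = 81.33 × 13^0.523 = 81.33 × 3.825 = 311.1 μm
  Mass loss = 311.1 μm × 7.85 g/cm³ = 2442 g·m⁻²

D(13) = 2.44e+03 g·m⁻²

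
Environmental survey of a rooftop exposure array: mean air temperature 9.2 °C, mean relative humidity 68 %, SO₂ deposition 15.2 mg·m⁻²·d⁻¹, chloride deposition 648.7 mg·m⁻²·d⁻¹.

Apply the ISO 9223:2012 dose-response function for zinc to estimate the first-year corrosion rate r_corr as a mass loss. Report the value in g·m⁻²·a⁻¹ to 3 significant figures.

r_corr = 25.6 g·m⁻²·a⁻¹

zinc: f(T) = +0.038·(T−10) [T≤10 °C] = -0.0304
  sulphur-dioxide contribution → 0.946 μm/a
  chloride contribution → 2.641 μm/a
  ⇒ r_corr(zinc) = 3.587 μm/a
Convert to mass loss: 3.587 μm/a × 7.14 g/cm³ = 25.61 g·m⁻²·a⁻¹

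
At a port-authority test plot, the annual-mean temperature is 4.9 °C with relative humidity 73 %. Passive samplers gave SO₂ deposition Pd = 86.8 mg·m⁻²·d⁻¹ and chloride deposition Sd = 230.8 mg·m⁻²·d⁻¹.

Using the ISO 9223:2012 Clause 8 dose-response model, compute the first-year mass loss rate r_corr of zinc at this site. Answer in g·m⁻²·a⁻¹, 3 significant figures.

zinc: T≤10 °C ⇒ hinge +0.038·(4.9−10) = -0.1938
  sulphur-dioxide contribution → 2.176 μm/a
  chloride contribution → 1.058 μm/a
  ⇒ r_corr(zinc) = 3.235 μm/a
Convert to mass loss: 3.235 μm/a × 7.14 g/cm³ = 23.1 g·m⁻²·a⁻¹

r_corr = 23.1 g·m⁻²·a⁻¹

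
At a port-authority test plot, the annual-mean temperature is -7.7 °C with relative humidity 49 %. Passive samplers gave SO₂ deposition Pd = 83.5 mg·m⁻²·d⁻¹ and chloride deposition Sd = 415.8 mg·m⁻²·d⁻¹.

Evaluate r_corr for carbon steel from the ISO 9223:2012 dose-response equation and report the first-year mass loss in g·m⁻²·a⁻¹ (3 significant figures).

r_corr = 151 g·m⁻²·a⁻¹

carbon steel: temperature factor f = +0.150·(-17.7) = -2.6550
  Pd branch = 1.77·Pd^0.52·e^(0.02·RH+f) = 3.31 μm/a
  Sd branch = 0.102·Sd^0.62·e^(0.033·RH+0.04·T) = 15.88 μm/a
  sum: 3.31 + 15.88 → r_corr = 19.19 μm/a
Convert to mass loss: 19.19 μm/a × 7.85 g/cm³ = 150.6 g·m⁻²·a⁻¹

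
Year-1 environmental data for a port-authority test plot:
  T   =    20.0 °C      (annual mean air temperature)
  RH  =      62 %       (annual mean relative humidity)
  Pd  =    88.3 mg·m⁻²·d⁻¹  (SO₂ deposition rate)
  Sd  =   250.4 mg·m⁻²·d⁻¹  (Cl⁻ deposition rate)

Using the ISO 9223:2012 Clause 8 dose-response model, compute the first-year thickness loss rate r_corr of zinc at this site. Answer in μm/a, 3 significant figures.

zinc: T>10 °C ⇒ hinge -0.071·(20.0−10) = -0.7100
  SO₂ term: 0.0129·88.3^0.44·exp(0.046·62-0.7100) = 0.789
  Sd branch = 0.0175·Sd^0.57·e^(0.008·RH+0.085·T) = 3.664 μm/a
  r_corr = 0.789 + 3.664 = 4.453 μm/a

r_corr = 4.45 μm/a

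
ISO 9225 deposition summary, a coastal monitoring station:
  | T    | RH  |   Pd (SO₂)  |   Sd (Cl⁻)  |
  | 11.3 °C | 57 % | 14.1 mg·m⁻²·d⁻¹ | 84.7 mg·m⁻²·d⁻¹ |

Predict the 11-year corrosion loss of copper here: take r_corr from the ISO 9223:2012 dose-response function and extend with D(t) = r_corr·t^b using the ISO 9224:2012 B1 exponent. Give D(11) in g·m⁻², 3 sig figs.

D(11) = 32.6 g·m⁻²

copper: f(T) = -0.080·(T−10) [T>10 °C] = -0.1040
  Pd branch = 0.0053·Pd^0.26·e^(0.059·RH+f) = 0.2744 μm/a
  Sd branch = 0.01025·Sd^0.27·e^(0.036·RH+0.049·T) = 0.4601 μm/a
  r_corr = 0.2744 + 0.4601 = 0.7346 μm/a
ISO 9224: D(t) = r_corr · t^b with b = 0.667 (copper, B1)
  D(11) = 0.7346 × 11^0.667 = 0.7346 × 4.95 = 3.636 μm
  Mass loss = 3.636 μm × 8.96 g/cm³ = 32.58 g·m⁻²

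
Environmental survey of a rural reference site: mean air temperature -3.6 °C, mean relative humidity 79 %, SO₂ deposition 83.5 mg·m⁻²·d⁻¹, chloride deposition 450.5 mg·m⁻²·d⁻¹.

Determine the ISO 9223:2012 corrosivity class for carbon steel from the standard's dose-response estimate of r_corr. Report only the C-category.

carbon steel: f(T) = +0.150·(T−10) [T≤10 °C] = -2.0400
  Pd branch = 1.77·Pd^0.52·e^(0.02·RH+f) = 11.16 μm/a
  Sd branch = 0.102·Sd^0.62·e^(0.033·RH+0.04·T) = 52.91 μm/a
  r_corr = 11.16 + 52.91 = 64.07 μm/a
Category bounds: 50…80 μm/a bracket r_corr ⇒ C4

C4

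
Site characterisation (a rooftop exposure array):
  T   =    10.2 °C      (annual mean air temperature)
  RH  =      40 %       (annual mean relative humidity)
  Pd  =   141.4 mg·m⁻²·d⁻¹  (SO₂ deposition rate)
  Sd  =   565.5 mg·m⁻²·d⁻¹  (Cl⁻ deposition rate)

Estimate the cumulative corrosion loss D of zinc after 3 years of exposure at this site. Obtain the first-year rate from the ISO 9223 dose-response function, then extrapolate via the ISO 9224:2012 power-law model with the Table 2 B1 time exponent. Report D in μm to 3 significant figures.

zinc: T>10 °C ⇒ hinge -0.071·(10.2−10) = -0.0142
  sulphur-dioxide contribution → 0.7075 μm/a
  chloride contribution → 2.125 μm/a
  total first-year rate 2.833 μm/a
ISO 9224: D(t) = r_corr · t^b with b = 0.813 (zinc, B1)
  D(3) = 2.833 × 3^0.813 = 2.833 × 2.443 = 6.92 μm

D(3) = 6.92 μm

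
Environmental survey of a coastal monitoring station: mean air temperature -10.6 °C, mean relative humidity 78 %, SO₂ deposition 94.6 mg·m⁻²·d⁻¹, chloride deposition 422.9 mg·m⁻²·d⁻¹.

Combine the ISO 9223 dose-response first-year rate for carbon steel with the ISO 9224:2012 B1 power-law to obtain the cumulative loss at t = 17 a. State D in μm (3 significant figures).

carbon steel: f(T) = +0.150·(T−10) [T≤10 °C] = -3.0900
  SO₂ term: 1.77·94.6^0.52·exp(0.02·78-3.0900) = 4.083
  Cl⁻ term: 0.102·422.9^0.62·exp(0.033·78+0.04·-10.6) = 37.2
  sum: 4.083 + 37.2 → r_corr = 41.29 μm/a
Power-law: D(17) = r_corr · 17^0.523
  D(17) = 41.29 × 17^0.523 = 41.29 × 4.401 = 181.7 μm

D(17) = 182 μm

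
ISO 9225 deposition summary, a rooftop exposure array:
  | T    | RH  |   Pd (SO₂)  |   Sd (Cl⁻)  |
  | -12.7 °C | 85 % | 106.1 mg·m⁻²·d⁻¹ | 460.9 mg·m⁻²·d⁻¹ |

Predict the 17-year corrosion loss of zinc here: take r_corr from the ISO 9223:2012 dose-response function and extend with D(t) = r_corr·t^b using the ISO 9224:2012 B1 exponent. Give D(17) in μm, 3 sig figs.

zinc: temperature factor f = +0.038·(-22.7) = -0.8626
  Pd branch = 0.0129·Pd^0.44·e^(0.046·RH+f) = 2.115 μm/a
  Cl⁻ term: 0.0175·460.9^0.57·exp(0.008·85+0.085·-12.7) = 0.3871
  r_corr = 2.115 + 0.3871 = 2.502 μm/a
Long-term exponent b (ISO 9224 Table 2, B1) = 0.813
  D(17) = 2.502 × 17^0.813 = 2.502 × 10.01 = 25.04 μm

D(17) = 25.0 μm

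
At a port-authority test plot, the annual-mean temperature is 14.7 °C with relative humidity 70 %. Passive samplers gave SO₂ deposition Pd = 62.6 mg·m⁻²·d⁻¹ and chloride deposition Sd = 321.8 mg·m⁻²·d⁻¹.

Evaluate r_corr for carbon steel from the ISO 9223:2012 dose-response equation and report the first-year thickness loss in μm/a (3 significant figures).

r_corr = 114 μm/a

carbon steel: T>10 °C ⇒ hinge -0.054·(14.7−10) = -0.2538
  SO₂ term: 1.77·62.6^0.52·exp(0.02·70-0.2538) = 47.86
  Cl⁻ term: 0.102·321.8^0.62·exp(0.033·70+0.04·14.7) = 66.36
  sum: 47.86 + 66.36 → r_corr = 114.2 μm/a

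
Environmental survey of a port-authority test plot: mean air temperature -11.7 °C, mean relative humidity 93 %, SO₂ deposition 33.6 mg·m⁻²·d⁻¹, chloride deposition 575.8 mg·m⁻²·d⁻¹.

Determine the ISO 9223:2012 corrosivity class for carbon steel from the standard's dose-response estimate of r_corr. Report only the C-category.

carbon steel: f(T) = +0.150·(T−10) [T≤10 °C] = -3.2550
  Pd branch = 1.77·Pd^0.52·e^(0.02·RH+f) = 2.728 μm/a
  Cl⁻ term: 0.102·575.8^0.62·exp(0.033·93+0.04·-11.7) = 70.72
  sum: 2.728 + 70.72 → r_corr = 73.45 μm/a
73.5 μm/a falls in (50, 80] for carbon steel → category C4

C4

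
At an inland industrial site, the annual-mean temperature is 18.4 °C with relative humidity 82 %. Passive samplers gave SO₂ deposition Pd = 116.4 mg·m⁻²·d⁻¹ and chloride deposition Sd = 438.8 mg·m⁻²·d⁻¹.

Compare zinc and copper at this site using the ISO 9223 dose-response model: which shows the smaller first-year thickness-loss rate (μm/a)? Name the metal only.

zinc: temperature factor f = -0.071·(8.4) = -0.5964
  sulphur-dioxide contribution → 2.505 μm/a
  chloride contribution → 5.167 μm/a
  ⇒ r_corr(zinc) = 7.672 μm/a
copper: f(T) = -0.080·(T−10) [T>10 °C] = -0.6720
  sulphur-dioxide contribution → 1.177 μm/a
  chloride contribution → 2.499 μm/a
  total first-year rate 3.676 μm/a
Ordering by μm/a: zinc (7.67) > copper (3.68)

copper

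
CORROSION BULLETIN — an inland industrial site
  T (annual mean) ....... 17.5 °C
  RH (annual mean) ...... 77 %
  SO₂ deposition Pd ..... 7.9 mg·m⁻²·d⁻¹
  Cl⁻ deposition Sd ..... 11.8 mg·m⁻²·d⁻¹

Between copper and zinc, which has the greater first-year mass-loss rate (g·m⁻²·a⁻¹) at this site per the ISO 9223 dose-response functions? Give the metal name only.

copper: temperature factor f = -0.080·(7.5) = -0.6000
  Pd branch = 0.0053·Pd^0.26·e^(0.059·RH+f) = 0.4678 μm/a
  Cl⁻ term: 0.01025·11.8^0.27·exp(0.036·77+0.049·17.5) = 0.7523
  sum: 0.4678 + 0.7523 → r_corr = 1.22 μm/a
  mass loss = 1.22 μm/a × 8.96 g/cm³ = 10.93 g·m⁻²·a⁻¹
zinc: f(T) = -0.071·(T−10) [T>10 °C] = -0.5325
  SO₂ term: 0.0129·7.9^0.44·exp(0.046·77-0.5325) = 0.6495
  Sd branch = 0.0175·Sd^0.57·e^(0.008·RH+0.085·T) = 0.5855 μm/a
  r_corr = 0.6495 + 0.5855 = 1.235 μm/a
  mass loss = 1.235 μm/a × 7.14 g/cm³ = 8.818 g·m⁻²·a⁻¹
Ordering by g·m⁻²·a⁻¹: copper (10.9) > zinc (8.82)

copper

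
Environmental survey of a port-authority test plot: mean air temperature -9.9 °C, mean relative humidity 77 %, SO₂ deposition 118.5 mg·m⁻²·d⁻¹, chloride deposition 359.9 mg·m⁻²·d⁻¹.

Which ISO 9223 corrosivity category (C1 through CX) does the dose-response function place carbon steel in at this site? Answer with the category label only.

carbon steel: f(T) = +0.150·(T−10) [T≤10 °C] = -2.9850
  SO₂ term: 1.77·118.5^0.52·exp(0.02·77-2.9850) = 4.997
  Cl⁻ term: 0.102·359.9^0.62·exp(0.033·77+0.04·-9.9) = 33.5
  sum: 4.997 + 33.5 → r_corr = 38.49 μm/a
38.5 μm/a falls in (25, 50] for carbon steel → category C3

C3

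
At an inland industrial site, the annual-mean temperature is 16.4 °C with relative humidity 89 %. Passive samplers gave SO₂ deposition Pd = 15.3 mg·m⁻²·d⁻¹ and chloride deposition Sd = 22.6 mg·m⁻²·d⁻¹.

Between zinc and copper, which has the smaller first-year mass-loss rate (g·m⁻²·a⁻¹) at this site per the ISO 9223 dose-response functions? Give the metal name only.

zinc: temperature factor f = -0.071·(6.4) = -0.4544
  sulphur-dioxide contribution → 1.631 μm/a
  chloride contribution → 0.8502 μm/a
  ⇒ r_corr(zinc) = 2.481 μm/a
  mass loss = 2.481 μm/a × 7.14 g/cm³ = 17.72 g·m⁻²·a⁻¹
copper: f(T) = -0.080·(T−10) [T>10 °C] = -0.5120
  sulphur-dioxide contribution → 1.231 μm/a
  chloride contribution → 1.309 μm/a
  total first-year rate 2.54 μm/a
  mass loss = 2.54 μm/a × 8.96 g/cm³ = 22.76 g·m⁻²·a⁻¹
Ordering by g·m⁻²·a⁻¹: copper (22.8) > zinc (17.7)

zinc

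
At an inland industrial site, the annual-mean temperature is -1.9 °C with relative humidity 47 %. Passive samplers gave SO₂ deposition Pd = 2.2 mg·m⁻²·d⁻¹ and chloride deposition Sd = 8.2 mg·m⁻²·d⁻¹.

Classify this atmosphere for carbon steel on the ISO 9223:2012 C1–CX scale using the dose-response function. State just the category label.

carbon steel: T≤10 °C ⇒ hinge +0.150·(-1.9−10) = -1.7850
  SO₂ term: 1.77·2.2^0.52·exp(0.02·47-1.7850) = 1.146
  Sd branch = 0.102·Sd^0.62·e^(0.033·RH+0.04·T) = 1.643 μm/a
  sum: 1.146 + 1.643 → r_corr = 2.789 μm/a
Category bounds: 1.3…25 μm/a bracket r_corr ⇒ C2

C2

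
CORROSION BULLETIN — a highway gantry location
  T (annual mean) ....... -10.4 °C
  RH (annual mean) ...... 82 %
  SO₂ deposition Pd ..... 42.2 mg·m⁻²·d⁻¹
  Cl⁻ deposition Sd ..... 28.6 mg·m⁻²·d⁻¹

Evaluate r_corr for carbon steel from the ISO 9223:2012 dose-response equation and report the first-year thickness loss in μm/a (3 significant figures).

r_corr = 11.1 μm/a

carbon steel: temperature factor f = +0.150·(-20.4) = -3.0600
  SO₂ term: 1.77·42.2^0.52·exp(0.02·82-3.0600) = 2.995
  Sd branch = 0.102·Sd^0.62·e^(0.033·RH+0.04·T) = 8.055 μm/a
  sum: 2.995 + 8.055 → r_corr = 11.05 μm/a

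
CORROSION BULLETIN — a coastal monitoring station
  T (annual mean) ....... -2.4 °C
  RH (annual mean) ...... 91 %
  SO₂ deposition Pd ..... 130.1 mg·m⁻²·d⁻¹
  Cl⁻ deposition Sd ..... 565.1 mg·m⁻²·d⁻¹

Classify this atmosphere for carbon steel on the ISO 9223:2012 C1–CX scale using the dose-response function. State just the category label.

carbon steel: f(T) = +0.150·(T−10) [T≤10 °C] = -1.8600
  sulphur-dioxide contribution → 21.38 μm/a
  chloride contribution → 94.93 μm/a
  ⇒ r_corr(carbon steel) = 116.3 μm/a
116 μm/a falls in (80, 200] for carbon steel → category C5

C5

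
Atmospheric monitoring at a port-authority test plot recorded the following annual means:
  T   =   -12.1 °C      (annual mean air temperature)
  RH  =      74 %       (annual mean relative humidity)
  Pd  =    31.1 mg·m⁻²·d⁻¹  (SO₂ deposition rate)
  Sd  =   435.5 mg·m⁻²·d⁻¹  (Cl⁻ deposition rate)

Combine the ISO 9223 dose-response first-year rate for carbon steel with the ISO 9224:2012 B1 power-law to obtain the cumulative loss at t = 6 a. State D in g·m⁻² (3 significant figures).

carbon steel: T≤10 °C ⇒ hinge +0.150·(-12.1−10) = -3.3150
  SO₂ term: 1.77·31.1^0.52·exp(0.02·74-3.3150) = 1.688
  Cl⁻ term: 0.102·435.5^0.62·exp(0.033·74+0.04·-12.1) = 31.27
  sum: 1.688 + 31.27 → r_corr = 32.96 μm/a
ISO 9224: D(t) = r_corr · t^b with b = 0.523 (carbon steel, B1)
  D(6) = 32.96 × 6^0.523 = 32.96 × 2.553 = 84.12 μm
  Mass loss = 84.12 μm × 7.85 g/cm³ = 660.4 g·m⁻²

D(6) = 660 g·m⁻²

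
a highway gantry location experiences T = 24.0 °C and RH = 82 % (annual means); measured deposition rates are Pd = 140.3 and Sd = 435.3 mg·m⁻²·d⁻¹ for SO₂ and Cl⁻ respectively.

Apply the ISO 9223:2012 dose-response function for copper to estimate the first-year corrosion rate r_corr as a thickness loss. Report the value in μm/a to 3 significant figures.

copper: T>10 °C ⇒ hinge -0.080·(24.0−10) = -1.1200
  SO₂ term: 0.0053·140.3^0.26·exp(0.059·82-1.1200) = 0.7893
  Cl⁻ term: 0.01025·435.3^0.27·exp(0.036·82+0.049·24.0) = 3.281
  sum: 0.7893 + 3.281 → r_corr = 4.07 μm/a

r_corr = 4.07 μm/a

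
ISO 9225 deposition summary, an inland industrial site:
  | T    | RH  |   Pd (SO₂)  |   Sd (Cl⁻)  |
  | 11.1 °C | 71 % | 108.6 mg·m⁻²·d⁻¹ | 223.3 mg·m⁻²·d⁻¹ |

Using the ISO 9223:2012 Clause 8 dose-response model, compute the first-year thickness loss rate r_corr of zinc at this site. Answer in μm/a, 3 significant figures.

zinc: T>10 °C ⇒ hinge -0.071·(11.1−10) = -0.0781
  sulphur-dioxide contribution → 2.459 μm/a
  chloride contribution → 1.731 μm/a
  total first-year rate 4.191 μm/a

r_corr = 4.19 μm/a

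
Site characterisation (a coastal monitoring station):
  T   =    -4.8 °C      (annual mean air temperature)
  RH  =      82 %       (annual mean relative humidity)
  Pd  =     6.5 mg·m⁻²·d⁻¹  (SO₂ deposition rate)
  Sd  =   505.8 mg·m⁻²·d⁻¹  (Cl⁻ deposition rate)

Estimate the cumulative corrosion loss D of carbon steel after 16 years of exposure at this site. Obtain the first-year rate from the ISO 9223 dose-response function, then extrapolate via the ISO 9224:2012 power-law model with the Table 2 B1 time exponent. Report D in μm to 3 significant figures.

carbon steel: f(T) = +0.150·(T−10) [T≤10 °C] = -2.2200
  sulphur-dioxide contribution → 2.623 μm/a
  chloride contribution → 59.83 μm/a
  ⇒ r_corr(carbon steel) = 62.45 μm/a
Long-term exponent b (ISO 9224 Table 2, B1) = 0.523
  D(16) = 62.45 × 16^0.523 = 62.45 × 4.263 = 266.2 μm

D(16) = 266 μm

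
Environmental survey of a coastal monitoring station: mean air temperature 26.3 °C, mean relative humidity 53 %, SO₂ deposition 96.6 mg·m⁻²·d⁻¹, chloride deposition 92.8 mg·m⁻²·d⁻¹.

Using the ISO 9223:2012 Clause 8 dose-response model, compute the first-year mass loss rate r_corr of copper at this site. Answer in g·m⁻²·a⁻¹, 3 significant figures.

r_corr = 8.60 g·m⁻²·a⁻¹

copper: f(T) = -0.080·(T−10) [T>10 °C] = -1.3040
  SO₂ term: 0.0053·96.6^0.26·exp(0.059·53-1.3040) = 0.1077
  Sd branch = 0.01025·Sd^0.27·e^(0.036·RH+0.049·T) = 0.8517 μm/a
  r_corr = 0.1077 + 0.8517 = 0.9593 μm/a
Convert to mass loss: 0.9593 μm/a × 8.96 g/cm³ = 8.596 g·m⁻²·a⁻¹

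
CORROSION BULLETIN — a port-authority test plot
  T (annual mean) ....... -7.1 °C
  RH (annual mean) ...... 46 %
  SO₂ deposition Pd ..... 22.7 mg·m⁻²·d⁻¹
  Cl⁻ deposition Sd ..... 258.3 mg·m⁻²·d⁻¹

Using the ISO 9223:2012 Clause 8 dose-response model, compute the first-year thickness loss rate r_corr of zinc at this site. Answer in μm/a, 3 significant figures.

zinc: T≤10 °C ⇒ hinge +0.038·(-7.1−10) = -0.6498
  Pd branch = 0.0129·Pd^0.44·e^(0.046·RH+f) = 0.2208 μm/a
  Sd branch = 0.0175·Sd^0.57·e^(0.008·RH+0.085·T) = 0.3278 μm/a
  sum: 0.2208 + 0.3278 → r_corr = 0.5487 μm/a

r_corr = 0.549 μm/a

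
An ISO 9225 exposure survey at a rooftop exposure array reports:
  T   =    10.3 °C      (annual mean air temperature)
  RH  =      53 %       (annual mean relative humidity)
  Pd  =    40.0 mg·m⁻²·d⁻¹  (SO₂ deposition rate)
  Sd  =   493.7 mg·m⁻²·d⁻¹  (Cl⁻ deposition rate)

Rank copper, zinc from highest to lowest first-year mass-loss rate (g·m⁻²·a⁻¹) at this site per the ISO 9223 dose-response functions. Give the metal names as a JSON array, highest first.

["zinc", "copper"]

copper: f(T) = -0.080·(T−10) [T>10 °C] = -0.0240
  SO₂ term: 0.0053·40.0^0.26·exp(0.059·53-0.0240) = 0.3079
  Sd branch = 0.01025·Sd^0.27·e^(0.036·RH+0.049·T) = 0.6106 μm/a
  r_corr = 0.3079 + 0.6106 = 0.9185 μm/a
  mass loss = 0.9185 μm/a × 8.96 g/cm³ = 8.23 g·m⁻²·a⁻¹
zinc: T>10 °C ⇒ hinge -0.071·(10.3−10) = -0.0213
  Pd branch = 0.0129·Pd^0.44·e^(0.046·RH+f) = 0.7329 μm/a
  Cl⁻ term: 0.0175·493.7^0.57·exp(0.008·53+0.085·10.3) = 2.201
  sum: 0.7329 + 2.201 → r_corr = 2.934 μm/a
  mass loss = 2.934 μm/a × 7.14 g/cm³ = 20.95 g·m⁻²·a⁻¹
Ordering by g·m⁻²·a⁻¹: zinc (21) > copper (8.23)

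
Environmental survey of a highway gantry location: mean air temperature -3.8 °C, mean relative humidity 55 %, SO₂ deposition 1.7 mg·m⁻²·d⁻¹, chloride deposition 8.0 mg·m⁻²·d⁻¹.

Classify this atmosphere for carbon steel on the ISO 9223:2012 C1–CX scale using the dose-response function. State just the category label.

carbon steel: temperature factor f = +0.150·(-13.8) = -2.0700
  SO₂ term: 1.77·1.7^0.52·exp(0.02·55-2.0700) = 0.8842
  Sd branch = 0.102·Sd^0.62·e^(0.033·RH+0.04·T) = 1.953 μm/a
  sum: 0.8842 + 1.953 → r_corr = 2.837 μm/a
ISO 9223 Table 2 (carbon steel): 1.3 < 2.84 ≤ 25 μm/a ⇒ C2

C2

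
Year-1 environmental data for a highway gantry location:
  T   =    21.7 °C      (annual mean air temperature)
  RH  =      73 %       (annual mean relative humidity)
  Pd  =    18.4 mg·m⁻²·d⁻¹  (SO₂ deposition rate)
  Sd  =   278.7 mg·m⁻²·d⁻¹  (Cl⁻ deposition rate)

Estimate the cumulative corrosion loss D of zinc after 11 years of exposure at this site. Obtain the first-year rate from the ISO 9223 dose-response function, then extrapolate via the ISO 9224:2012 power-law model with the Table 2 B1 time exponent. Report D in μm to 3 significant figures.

zinc: T>10 °C ⇒ hinge -0.071·(21.7−10) = -0.8307
  Pd branch = 0.0129·Pd^0.44·e^(0.046·RH+f) = 0.5817 μm/a
  Sd branch = 0.0175·Sd^0.57·e^(0.008·RH+0.085·T) = 4.914 μm/a
  r_corr = 0.5817 + 4.914 = 5.496 μm/a
ISO 9224: D(t) = r_corr · t^b with b = 0.813 (zinc, B1)
  D(11) = 5.496 × 11^0.813 = 5.496 × 7.025 = 38.61 μm

D(11) = 38.6 μm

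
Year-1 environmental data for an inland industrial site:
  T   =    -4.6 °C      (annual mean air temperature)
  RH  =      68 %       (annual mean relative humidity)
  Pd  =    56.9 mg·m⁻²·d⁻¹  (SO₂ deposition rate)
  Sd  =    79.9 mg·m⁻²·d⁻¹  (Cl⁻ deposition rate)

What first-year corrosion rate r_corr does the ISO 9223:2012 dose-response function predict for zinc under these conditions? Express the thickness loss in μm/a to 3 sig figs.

zinc: f(T) = +0.038·(T−10) [T≤10 °C] = -0.5548
  sulphur-dioxide contribution → 1.001 μm/a
  chloride contribution → 0.2477 μm/a
  ⇒ r_corr(zinc) = 1.249 μm/a

r_corr = 1.25 μm/a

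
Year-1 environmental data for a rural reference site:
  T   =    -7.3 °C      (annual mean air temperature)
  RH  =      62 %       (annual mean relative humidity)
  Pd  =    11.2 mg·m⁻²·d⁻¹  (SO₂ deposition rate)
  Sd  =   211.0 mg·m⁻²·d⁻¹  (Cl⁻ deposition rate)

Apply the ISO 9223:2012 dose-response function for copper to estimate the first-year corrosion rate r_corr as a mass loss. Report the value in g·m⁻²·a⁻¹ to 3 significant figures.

copper: T≤10 °C ⇒ hinge +0.126·(-7.3−10) = -2.1798
  SO₂ term: 0.0053·11.2^0.26·exp(0.059·62-2.1798) = 0.04356
  Sd branch = 0.01025·Sd^0.27·e^(0.036·RH+0.049·T) = 0.2833 μm/a
  sum: 0.04356 + 0.2833 → r_corr = 0.3269 μm/a
Convert to mass loss: 0.3269 μm/a × 8.96 g/cm³ = 2.929 g·m⁻²·a⁻¹

r_corr = 2.93 g·m⁻²·a⁻¹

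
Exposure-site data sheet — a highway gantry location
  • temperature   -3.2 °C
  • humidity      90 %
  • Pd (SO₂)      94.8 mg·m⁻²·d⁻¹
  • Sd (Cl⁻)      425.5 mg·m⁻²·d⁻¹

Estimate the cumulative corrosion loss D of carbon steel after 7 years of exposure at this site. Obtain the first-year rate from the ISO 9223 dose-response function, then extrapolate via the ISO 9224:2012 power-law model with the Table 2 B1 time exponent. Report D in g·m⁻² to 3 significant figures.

carbon steel: T≤10 °C ⇒ hinge +0.150·(-3.2−10) = -1.9800
  Pd branch = 1.77·Pd^0.52·e^(0.02·RH+f) = 15.77 μm/a
  Cl⁻ term: 0.102·425.5^0.62·exp(0.033·90+0.04·-3.2) = 74.61
  sum: 15.77 + 74.61 → r_corr = 90.37 μm/a
ISO 9224: D(t) = r_corr · t^b with b = 0.523 (carbon steel, B1)
  D(7) = 90.37 × 7^0.523 = 90.37 × 2.767 = 250.1 μm
  Mass loss = 250.1 μm × 7.85 g/cm³ = 1963 g·m⁻²

D(7) = 1.96e+03 g·m⁻²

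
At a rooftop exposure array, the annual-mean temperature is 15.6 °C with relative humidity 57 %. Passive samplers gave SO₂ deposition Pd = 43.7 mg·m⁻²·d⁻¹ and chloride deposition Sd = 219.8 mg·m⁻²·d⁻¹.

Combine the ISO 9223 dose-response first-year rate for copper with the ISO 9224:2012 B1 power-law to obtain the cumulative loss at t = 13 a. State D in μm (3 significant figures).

D(13) = 5.51 μm

copper: f(T) = -0.080·(T−10) [T>10 °C] = -0.4480
  sulphur-dioxide contribution → 0.2611 μm/a
  chloride contribution → 0.7349 μm/a
  ⇒ r_corr(copper) = 0.996 μm/a
Power-law: D(13) = r_corr · 13^0.667
  D(13) = 0.996 × 13^0.667 = 0.996 × 5.534 = 5.511 μm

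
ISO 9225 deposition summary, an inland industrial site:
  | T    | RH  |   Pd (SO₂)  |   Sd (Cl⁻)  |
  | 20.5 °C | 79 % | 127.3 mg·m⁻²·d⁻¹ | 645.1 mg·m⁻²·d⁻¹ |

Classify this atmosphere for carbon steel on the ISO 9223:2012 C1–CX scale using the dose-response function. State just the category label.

carbon steel: T>10 °C ⇒ hinge -0.054·(20.5−10) = -0.5670
  sulphur-dioxide contribution → 60.59 μm/a
  chloride contribution → 173.3 μm/a
  total first-year rate 233.9 μm/a
Category bounds: 200…700 μm/a bracket r_corr ⇒ CX

CX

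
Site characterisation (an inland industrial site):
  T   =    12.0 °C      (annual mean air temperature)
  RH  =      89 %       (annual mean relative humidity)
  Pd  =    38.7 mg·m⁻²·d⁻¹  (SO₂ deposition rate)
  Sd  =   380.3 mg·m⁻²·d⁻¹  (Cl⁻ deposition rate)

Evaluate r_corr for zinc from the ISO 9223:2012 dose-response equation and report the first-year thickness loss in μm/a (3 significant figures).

r_corr = 6.28 μm/a

zinc: f(T) = -0.071·(T−10) [T>10 °C] = -0.1420
  sulphur-dioxide contribution → 3.354 μm/a
  chloride contribution → 2.924 μm/a
  total first-year rate 6.277 μm/a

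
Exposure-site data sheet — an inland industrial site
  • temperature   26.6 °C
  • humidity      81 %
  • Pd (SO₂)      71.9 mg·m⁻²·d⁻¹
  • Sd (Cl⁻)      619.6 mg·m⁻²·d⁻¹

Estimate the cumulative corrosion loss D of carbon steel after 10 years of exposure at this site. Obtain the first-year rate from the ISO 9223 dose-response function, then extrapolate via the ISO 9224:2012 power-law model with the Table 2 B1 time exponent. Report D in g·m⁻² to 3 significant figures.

D(10) = 6.92e+03 g·m⁻²

carbon steel: temperature factor f = -0.054·(16.6) = -0.8964
  SO₂ term: 1.77·71.9^0.52·exp(0.02·81-0.8964) = 33.71
  Cl⁻ term: 0.102·619.6^0.62·exp(0.033·81+0.04·26.6) = 230.5
  r_corr = 33.71 + 230.5 = 264.2 μm/a
Long-term exponent b (ISO 9224 Table 2, B1) = 0.523
  D(10) = 264.2 × 10^0.523 = 264.2 × 3.334 = 880.9 μm
  Mass loss = 880.9 μm × 7.85 g/cm³ = 6915 g·m⁻²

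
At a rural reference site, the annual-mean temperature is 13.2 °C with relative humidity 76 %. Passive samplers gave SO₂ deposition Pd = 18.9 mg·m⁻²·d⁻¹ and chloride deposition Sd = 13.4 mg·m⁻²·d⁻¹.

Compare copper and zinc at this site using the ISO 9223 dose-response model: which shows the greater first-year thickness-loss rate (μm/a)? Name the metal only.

copper: temperature factor f = -0.080·(3.2) = -0.2560
  SO₂ term: 0.0053·18.9^0.26·exp(0.059·76-0.2560) = 0.7805
  Cl⁻ term: 0.01025·13.4^0.27·exp(0.036·76+0.049·13.2) = 0.6084
  r_corr = 0.7805 + 0.6084 = 1.389 μm/a
zinc: T>10 °C ⇒ hinge -0.071·(13.2−10) = -0.2272
  Pd branch = 0.0129·Pd^0.44·e^(0.046·RH+f) = 1.236 μm/a
  Sd branch = 0.0175·Sd^0.57·e^(0.008·RH+0.085·T) = 0.4333 μm/a
  r_corr = 1.236 + 0.4333 = 1.669 μm/a
Ordering by μm/a: zinc (1.67) > copper (1.39)

zinc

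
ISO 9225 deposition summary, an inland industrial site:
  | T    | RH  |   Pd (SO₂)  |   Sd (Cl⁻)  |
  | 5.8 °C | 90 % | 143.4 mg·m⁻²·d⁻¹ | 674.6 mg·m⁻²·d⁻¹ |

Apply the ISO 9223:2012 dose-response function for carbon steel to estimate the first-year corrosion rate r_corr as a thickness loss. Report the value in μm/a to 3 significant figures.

r_corr = 218 μm/a

carbon steel: temperature factor f = +0.150·(-4.2) = -0.6300
  sulphur-dioxide contribution → 75.42 μm/a
  chloride contribution → 142.3 μm/a
  total first-year rate 217.7 μm/a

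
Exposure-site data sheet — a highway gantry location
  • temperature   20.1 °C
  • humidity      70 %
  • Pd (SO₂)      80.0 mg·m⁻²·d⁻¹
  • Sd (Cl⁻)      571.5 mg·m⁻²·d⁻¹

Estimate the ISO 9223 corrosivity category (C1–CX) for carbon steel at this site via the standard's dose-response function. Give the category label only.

carbon steel: temperature factor f = -0.054·(10.1) = -0.5454
  SO₂ term: 1.77·80.0^0.52·exp(0.02·70-0.5454) = 40.62
  Sd branch = 0.102·Sd^0.62·e^(0.033·RH+0.04·T) = 117.6 μm/a
  r_corr = 40.62 + 117.6 = 158.2 μm/a
Category bounds: 80…200 μm/a bracket r_corr ⇒ C5

C5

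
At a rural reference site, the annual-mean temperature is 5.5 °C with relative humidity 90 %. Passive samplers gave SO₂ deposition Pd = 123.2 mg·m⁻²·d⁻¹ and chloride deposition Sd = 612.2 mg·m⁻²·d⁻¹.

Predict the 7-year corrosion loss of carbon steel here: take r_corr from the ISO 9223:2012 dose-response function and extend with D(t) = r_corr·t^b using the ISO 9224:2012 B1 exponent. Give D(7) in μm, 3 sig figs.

carbon steel: T≤10 °C ⇒ hinge +0.150·(5.5−10) = -0.6750
  Pd branch = 1.77·Pd^0.52·e^(0.02·RH+f) = 66.63 μm/a
  Sd branch = 0.102·Sd^0.62·e^(0.033·RH+0.04·T) = 132.4 μm/a
  sum: 66.63 + 132.4 → r_corr = 199 μm/a
ISO 9224: D(t) = r_corr · t^b with b = 0.523 (carbon steel, B1)
  D(7) = 199 × 7^0.523 = 199 × 2.767 = 550.7 μm

D(7) = 551 μm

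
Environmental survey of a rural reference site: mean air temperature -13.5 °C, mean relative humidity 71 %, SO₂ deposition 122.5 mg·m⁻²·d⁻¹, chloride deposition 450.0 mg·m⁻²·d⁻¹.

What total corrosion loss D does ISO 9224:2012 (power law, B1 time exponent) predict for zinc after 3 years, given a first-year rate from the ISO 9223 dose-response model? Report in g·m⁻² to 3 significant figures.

zinc: f(T) = +0.038·(T−10) [T≤10 °C] = -0.8930
  SO₂ term: 0.0129·122.5^0.44·exp(0.046·71-0.8930) = 1.148
  Sd branch = 0.0175·Sd^0.57·e^(0.008·RH+0.085·T) = 0.3189 μm/a
  sum: 1.148 + 0.3189 → r_corr = 1.467 μm/a
Power-law: D(3) = r_corr · 3^0.813
  D(3) = 1.467 × 3^0.813 = 1.467 × 2.443 = 3.584 μm
  Mass loss = 3.584 μm × 7.14 g/cm³ = 25.59 g·m⁻²

D(3) = 25.6 g·m⁻²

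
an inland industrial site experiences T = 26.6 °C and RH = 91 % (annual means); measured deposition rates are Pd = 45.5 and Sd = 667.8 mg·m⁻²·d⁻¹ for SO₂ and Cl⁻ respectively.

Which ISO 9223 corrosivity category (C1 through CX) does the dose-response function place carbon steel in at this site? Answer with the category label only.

CX

carbon steel: T>10 °C ⇒ hinge -0.054·(26.6−10) = -0.8964
  Pd branch = 1.77·Pd^0.52·e^(0.02·RH+f) = 32.45 μm/a
  Cl⁻ term: 0.102·667.8^0.62·exp(0.033·91+0.04·26.6) = 335.9
  sum: 32.45 + 335.9 → r_corr = 368.3 μm/a
368 μm/a falls in (200, 700] for carbon steel → category CX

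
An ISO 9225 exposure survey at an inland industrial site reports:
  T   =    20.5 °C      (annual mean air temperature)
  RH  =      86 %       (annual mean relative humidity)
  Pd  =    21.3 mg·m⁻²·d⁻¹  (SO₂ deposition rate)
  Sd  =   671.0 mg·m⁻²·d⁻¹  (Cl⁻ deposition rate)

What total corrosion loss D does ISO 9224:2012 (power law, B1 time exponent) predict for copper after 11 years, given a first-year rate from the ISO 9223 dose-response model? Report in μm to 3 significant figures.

D(11) = 21.8 μm

copper: T>10 °C ⇒ hinge -0.080·(20.5−10) = -0.8400
  sulphur-dioxide contribution → 0.8099 μm/a
  chloride contribution → 3.587 μm/a
  total first-year rate 4.397 μm/a
Power-law: D(11) = r_corr · 11^0.667
  D(11) = 4.397 × 11^0.667 = 4.397 × 4.95 = 21.77 μm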